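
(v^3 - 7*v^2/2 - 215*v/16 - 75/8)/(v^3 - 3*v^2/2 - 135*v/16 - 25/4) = (v - 6)/(v - 4)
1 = 1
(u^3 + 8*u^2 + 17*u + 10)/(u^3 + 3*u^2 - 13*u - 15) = (u + 2)/(u - 3)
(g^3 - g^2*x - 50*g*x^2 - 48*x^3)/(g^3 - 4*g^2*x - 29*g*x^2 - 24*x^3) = (g + 6*x)/(g + 3*x)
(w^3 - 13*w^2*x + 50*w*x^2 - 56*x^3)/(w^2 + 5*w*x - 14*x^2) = (w^2 - 11*w*x + 28*x^2)/(w + 7*x)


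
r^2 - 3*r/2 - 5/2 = (r - 5/2)*(r + 1)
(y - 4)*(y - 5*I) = y^2 - 4*y - 5*I*y + 20*I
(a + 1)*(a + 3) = a^2 + 4*a + 3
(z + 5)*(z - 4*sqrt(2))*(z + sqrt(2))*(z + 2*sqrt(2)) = z^4 - sqrt(2)*z^3 + 5*z^3 - 20*z^2 - 5*sqrt(2)*z^2 - 100*z - 16*sqrt(2)*z - 80*sqrt(2)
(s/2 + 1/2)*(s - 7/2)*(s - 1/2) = s^3/2 - 3*s^2/2 - 9*s/8 + 7/8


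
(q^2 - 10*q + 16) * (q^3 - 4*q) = q^5 - 10*q^4 + 12*q^3 + 40*q^2 - 64*q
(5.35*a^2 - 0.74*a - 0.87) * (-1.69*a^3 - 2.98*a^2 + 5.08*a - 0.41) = -9.0415*a^5 - 14.6924*a^4 + 30.8535*a^3 - 3.3601*a^2 - 4.1162*a + 0.3567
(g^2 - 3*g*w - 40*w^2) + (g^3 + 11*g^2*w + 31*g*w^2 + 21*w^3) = g^3 + 11*g^2*w + g^2 + 31*g*w^2 - 3*g*w + 21*w^3 - 40*w^2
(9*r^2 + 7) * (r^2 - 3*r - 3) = 9*r^4 - 27*r^3 - 20*r^2 - 21*r - 21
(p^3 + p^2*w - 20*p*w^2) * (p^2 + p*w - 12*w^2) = p^5 + 2*p^4*w - 31*p^3*w^2 - 32*p^2*w^3 + 240*p*w^4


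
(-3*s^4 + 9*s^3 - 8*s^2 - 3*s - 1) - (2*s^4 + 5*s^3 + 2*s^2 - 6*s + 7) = -5*s^4 + 4*s^3 - 10*s^2 + 3*s - 8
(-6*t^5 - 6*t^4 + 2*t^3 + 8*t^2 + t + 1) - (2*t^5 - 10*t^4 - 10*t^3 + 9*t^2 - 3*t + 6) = -8*t^5 + 4*t^4 + 12*t^3 - t^2 + 4*t - 5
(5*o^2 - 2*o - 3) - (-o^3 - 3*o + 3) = o^3 + 5*o^2 + o - 6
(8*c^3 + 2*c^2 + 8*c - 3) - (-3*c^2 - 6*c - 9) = 8*c^3 + 5*c^2 + 14*c + 6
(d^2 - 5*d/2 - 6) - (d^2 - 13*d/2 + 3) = 4*d - 9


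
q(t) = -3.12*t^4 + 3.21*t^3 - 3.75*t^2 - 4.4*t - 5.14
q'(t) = -12.48*t^3 + 9.63*t^2 - 7.5*t - 4.4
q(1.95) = -49.29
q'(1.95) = -74.94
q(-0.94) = -9.42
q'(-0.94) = 21.52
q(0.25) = -6.44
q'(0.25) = -5.87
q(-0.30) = -4.27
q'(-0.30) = -0.95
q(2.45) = -103.64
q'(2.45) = -148.50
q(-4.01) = -1061.52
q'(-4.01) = 985.25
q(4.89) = -1524.96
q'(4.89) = -1270.09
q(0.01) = -5.18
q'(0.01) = -4.47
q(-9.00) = -23079.70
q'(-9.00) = 9941.05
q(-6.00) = -4850.62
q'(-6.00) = 3082.96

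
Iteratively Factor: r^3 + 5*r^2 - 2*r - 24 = (r - 2)*(r^2 + 7*r + 12) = (r - 2)*(r + 4)*(r + 3)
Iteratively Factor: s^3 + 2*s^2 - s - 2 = (s + 2)*(s^2 - 1) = (s + 1)*(s + 2)*(s - 1)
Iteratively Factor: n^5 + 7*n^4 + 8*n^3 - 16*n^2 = (n)*(n^4 + 7*n^3 + 8*n^2 - 16*n) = n*(n + 4)*(n^3 + 3*n^2 - 4*n) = n^2*(n + 4)*(n^2 + 3*n - 4) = n^2*(n - 1)*(n + 4)*(n + 4)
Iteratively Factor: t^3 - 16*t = (t)*(t^2 - 16) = t*(t + 4)*(t - 4)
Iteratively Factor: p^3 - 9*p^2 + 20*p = (p - 4)*(p^2 - 5*p) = p*(p - 4)*(p - 5)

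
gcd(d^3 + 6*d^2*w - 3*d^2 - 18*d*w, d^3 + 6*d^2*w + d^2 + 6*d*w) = d^2 + 6*d*w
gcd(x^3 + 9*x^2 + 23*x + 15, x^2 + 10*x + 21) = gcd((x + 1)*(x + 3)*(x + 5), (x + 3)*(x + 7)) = x + 3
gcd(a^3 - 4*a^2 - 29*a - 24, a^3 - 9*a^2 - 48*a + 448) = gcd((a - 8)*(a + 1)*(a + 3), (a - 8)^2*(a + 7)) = a - 8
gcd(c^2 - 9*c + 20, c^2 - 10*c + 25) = c - 5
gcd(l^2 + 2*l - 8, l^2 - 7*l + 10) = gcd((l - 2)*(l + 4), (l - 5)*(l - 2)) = l - 2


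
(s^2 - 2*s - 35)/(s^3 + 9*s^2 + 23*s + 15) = (s - 7)/(s^2 + 4*s + 3)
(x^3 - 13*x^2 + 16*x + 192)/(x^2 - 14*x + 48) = (x^2 - 5*x - 24)/(x - 6)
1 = 1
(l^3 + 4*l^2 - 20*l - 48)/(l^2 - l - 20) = (-l^3 - 4*l^2 + 20*l + 48)/(-l^2 + l + 20)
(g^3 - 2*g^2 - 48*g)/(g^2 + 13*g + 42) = g*(g - 8)/(g + 7)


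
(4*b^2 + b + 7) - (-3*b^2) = 7*b^2 + b + 7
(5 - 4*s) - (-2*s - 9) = 14 - 2*s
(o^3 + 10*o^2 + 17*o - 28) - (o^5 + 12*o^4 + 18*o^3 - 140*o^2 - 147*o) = -o^5 - 12*o^4 - 17*o^3 + 150*o^2 + 164*o - 28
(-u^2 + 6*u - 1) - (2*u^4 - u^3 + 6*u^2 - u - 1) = -2*u^4 + u^3 - 7*u^2 + 7*u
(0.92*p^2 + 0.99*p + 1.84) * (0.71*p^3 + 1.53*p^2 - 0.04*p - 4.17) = 0.6532*p^5 + 2.1105*p^4 + 2.7843*p^3 - 1.0608*p^2 - 4.2019*p - 7.6728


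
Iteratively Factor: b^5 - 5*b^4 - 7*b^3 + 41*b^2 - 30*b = (b)*(b^4 - 5*b^3 - 7*b^2 + 41*b - 30) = b*(b + 3)*(b^3 - 8*b^2 + 17*b - 10) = b*(b - 5)*(b + 3)*(b^2 - 3*b + 2) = b*(b - 5)*(b - 1)*(b + 3)*(b - 2)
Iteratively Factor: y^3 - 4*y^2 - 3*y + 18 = (y - 3)*(y^2 - y - 6) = (y - 3)^2*(y + 2)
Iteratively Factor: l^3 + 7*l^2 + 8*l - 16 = (l + 4)*(l^2 + 3*l - 4) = (l + 4)^2*(l - 1)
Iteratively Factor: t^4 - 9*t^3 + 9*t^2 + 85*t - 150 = (t + 3)*(t^3 - 12*t^2 + 45*t - 50) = (t - 5)*(t + 3)*(t^2 - 7*t + 10) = (t - 5)^2*(t + 3)*(t - 2)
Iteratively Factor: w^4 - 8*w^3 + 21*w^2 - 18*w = (w - 2)*(w^3 - 6*w^2 + 9*w) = (w - 3)*(w - 2)*(w^2 - 3*w) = (w - 3)^2*(w - 2)*(w)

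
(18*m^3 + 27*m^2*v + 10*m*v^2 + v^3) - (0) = 18*m^3 + 27*m^2*v + 10*m*v^2 + v^3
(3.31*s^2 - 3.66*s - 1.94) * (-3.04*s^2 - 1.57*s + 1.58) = -10.0624*s^4 + 5.9297*s^3 + 16.8736*s^2 - 2.737*s - 3.0652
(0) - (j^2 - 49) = 49 - j^2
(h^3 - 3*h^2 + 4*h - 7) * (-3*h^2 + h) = -3*h^5 + 10*h^4 - 15*h^3 + 25*h^2 - 7*h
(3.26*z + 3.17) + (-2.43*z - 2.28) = 0.83*z + 0.89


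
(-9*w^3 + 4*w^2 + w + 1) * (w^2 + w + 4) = -9*w^5 - 5*w^4 - 31*w^3 + 18*w^2 + 5*w + 4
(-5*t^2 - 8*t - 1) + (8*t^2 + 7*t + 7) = 3*t^2 - t + 6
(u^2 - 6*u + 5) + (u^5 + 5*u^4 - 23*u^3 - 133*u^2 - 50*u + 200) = u^5 + 5*u^4 - 23*u^3 - 132*u^2 - 56*u + 205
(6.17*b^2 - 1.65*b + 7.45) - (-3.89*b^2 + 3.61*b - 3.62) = 10.06*b^2 - 5.26*b + 11.07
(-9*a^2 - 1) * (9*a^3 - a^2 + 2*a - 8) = -81*a^5 + 9*a^4 - 27*a^3 + 73*a^2 - 2*a + 8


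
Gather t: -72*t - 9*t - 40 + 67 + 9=36 - 81*t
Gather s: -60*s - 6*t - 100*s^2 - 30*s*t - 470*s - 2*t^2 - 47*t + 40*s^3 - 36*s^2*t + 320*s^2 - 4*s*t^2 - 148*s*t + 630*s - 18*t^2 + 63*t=40*s^3 + s^2*(220 - 36*t) + s*(-4*t^2 - 178*t + 100) - 20*t^2 + 10*t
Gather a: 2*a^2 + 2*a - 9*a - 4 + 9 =2*a^2 - 7*a + 5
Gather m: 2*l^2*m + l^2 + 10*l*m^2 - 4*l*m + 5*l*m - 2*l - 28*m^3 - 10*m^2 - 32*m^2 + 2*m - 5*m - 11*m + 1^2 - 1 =l^2 - 2*l - 28*m^3 + m^2*(10*l - 42) + m*(2*l^2 + l - 14)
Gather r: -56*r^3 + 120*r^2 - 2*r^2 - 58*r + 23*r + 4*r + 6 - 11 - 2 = -56*r^3 + 118*r^2 - 31*r - 7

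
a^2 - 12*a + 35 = (a - 7)*(a - 5)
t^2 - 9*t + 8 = (t - 8)*(t - 1)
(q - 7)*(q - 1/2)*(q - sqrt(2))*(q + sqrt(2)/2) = q^4 - 15*q^3/2 - sqrt(2)*q^3/2 + 5*q^2/2 + 15*sqrt(2)*q^2/4 - 7*sqrt(2)*q/4 + 15*q/2 - 7/2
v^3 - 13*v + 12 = (v - 3)*(v - 1)*(v + 4)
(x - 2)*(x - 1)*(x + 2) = x^3 - x^2 - 4*x + 4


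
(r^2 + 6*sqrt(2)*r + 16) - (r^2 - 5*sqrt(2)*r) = 11*sqrt(2)*r + 16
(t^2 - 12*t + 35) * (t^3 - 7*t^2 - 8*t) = t^5 - 19*t^4 + 111*t^3 - 149*t^2 - 280*t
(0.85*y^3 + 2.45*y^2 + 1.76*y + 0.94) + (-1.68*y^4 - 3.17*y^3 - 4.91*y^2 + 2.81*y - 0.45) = -1.68*y^4 - 2.32*y^3 - 2.46*y^2 + 4.57*y + 0.49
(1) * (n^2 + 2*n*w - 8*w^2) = n^2 + 2*n*w - 8*w^2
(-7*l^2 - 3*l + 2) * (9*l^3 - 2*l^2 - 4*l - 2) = -63*l^5 - 13*l^4 + 52*l^3 + 22*l^2 - 2*l - 4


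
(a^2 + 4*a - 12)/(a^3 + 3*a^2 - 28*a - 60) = (a - 2)/(a^2 - 3*a - 10)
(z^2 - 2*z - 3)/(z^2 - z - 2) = (z - 3)/(z - 2)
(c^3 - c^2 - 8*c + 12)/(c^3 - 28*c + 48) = (c^2 + c - 6)/(c^2 + 2*c - 24)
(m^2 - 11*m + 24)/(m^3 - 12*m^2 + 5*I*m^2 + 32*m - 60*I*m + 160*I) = (m - 3)/(m^2 + m*(-4 + 5*I) - 20*I)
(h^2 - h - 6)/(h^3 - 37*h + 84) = (h + 2)/(h^2 + 3*h - 28)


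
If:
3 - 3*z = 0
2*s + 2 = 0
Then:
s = -1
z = 1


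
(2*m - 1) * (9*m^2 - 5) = 18*m^3 - 9*m^2 - 10*m + 5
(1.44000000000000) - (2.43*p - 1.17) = 2.61 - 2.43*p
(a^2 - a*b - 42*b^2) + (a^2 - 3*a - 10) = 2*a^2 - a*b - 3*a - 42*b^2 - 10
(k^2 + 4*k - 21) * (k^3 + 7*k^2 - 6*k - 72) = k^5 + 11*k^4 + k^3 - 243*k^2 - 162*k + 1512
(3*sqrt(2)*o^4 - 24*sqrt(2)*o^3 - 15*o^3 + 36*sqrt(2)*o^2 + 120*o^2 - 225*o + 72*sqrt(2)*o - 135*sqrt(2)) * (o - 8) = 3*sqrt(2)*o^5 - 48*sqrt(2)*o^4 - 15*o^4 + 240*o^3 + 228*sqrt(2)*o^3 - 1185*o^2 - 216*sqrt(2)*o^2 - 711*sqrt(2)*o + 1800*o + 1080*sqrt(2)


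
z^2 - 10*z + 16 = (z - 8)*(z - 2)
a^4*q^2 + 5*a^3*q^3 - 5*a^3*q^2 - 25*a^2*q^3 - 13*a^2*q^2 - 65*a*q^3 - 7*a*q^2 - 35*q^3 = (a - 7)*(a + 5*q)*(a*q + q)^2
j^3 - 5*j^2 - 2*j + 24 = (j - 4)*(j - 3)*(j + 2)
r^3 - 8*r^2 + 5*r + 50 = (r - 5)^2*(r + 2)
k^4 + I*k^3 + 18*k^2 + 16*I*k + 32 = (k - 4*I)*(k - I)*(k + 2*I)*(k + 4*I)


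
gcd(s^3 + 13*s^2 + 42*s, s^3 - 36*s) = s^2 + 6*s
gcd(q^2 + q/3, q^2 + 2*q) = q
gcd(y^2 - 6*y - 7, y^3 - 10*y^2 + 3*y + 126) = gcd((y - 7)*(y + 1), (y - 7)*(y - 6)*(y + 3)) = y - 7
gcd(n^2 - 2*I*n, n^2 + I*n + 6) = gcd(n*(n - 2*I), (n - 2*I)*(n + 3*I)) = n - 2*I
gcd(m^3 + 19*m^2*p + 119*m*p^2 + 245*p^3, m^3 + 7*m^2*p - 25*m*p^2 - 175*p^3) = m^2 + 12*m*p + 35*p^2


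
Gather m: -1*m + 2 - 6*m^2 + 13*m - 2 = -6*m^2 + 12*m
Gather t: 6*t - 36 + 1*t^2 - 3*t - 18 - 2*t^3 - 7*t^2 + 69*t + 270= -2*t^3 - 6*t^2 + 72*t + 216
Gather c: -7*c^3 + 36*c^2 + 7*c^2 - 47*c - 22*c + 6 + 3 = -7*c^3 + 43*c^2 - 69*c + 9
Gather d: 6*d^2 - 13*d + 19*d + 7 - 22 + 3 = 6*d^2 + 6*d - 12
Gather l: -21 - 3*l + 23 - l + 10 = 12 - 4*l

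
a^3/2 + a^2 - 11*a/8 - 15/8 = (a/2 + 1/2)*(a - 3/2)*(a + 5/2)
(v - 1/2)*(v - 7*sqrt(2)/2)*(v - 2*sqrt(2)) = v^3 - 11*sqrt(2)*v^2/2 - v^2/2 + 11*sqrt(2)*v/4 + 14*v - 7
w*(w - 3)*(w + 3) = w^3 - 9*w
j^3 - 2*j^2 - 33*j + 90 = (j - 5)*(j - 3)*(j + 6)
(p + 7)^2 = p^2 + 14*p + 49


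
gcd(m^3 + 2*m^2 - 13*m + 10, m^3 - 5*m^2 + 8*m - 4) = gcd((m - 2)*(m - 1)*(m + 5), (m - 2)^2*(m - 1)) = m^2 - 3*m + 2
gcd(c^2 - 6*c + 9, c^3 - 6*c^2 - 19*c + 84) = c - 3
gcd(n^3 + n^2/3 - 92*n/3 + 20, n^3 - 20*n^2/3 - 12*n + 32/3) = n - 2/3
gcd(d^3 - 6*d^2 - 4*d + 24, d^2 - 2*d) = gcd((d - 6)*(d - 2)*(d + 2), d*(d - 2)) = d - 2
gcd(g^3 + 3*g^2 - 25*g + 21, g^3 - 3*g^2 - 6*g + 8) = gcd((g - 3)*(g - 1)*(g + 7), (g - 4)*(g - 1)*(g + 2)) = g - 1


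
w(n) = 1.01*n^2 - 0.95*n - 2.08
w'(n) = 2.02*n - 0.95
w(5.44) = 22.64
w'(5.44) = 10.04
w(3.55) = 7.28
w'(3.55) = 6.22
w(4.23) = 11.97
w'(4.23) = 7.59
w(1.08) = -1.93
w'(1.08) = 1.23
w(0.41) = -2.30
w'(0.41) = -0.12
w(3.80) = 8.89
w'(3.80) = 6.73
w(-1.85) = 3.13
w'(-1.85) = -4.69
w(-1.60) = 2.03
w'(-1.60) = -4.18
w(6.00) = 28.58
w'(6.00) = 11.17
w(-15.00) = 239.42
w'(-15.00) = -31.25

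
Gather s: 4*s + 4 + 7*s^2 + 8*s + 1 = 7*s^2 + 12*s + 5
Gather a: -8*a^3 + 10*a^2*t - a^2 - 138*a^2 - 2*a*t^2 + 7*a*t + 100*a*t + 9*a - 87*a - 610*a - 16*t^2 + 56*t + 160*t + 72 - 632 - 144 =-8*a^3 + a^2*(10*t - 139) + a*(-2*t^2 + 107*t - 688) - 16*t^2 + 216*t - 704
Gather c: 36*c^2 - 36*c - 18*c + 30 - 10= 36*c^2 - 54*c + 20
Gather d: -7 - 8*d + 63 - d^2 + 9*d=-d^2 + d + 56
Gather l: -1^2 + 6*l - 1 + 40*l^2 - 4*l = 40*l^2 + 2*l - 2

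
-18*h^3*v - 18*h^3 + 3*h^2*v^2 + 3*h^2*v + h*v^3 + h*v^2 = (-3*h + v)*(6*h + v)*(h*v + h)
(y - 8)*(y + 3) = y^2 - 5*y - 24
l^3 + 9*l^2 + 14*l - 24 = (l - 1)*(l + 4)*(l + 6)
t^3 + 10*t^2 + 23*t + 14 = (t + 1)*(t + 2)*(t + 7)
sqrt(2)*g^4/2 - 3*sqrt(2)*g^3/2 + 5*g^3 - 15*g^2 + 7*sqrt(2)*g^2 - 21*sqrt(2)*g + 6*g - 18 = (g - 3)*(g + sqrt(2))*(g + 3*sqrt(2))*(sqrt(2)*g/2 + 1)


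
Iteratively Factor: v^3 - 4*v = (v - 2)*(v^2 + 2*v) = (v - 2)*(v + 2)*(v)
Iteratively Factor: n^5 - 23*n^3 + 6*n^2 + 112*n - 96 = (n - 1)*(n^4 + n^3 - 22*n^2 - 16*n + 96) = (n - 1)*(n + 4)*(n^3 - 3*n^2 - 10*n + 24) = (n - 2)*(n - 1)*(n + 4)*(n^2 - n - 12) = (n - 2)*(n - 1)*(n + 3)*(n + 4)*(n - 4)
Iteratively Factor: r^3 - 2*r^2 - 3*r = (r + 1)*(r^2 - 3*r) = r*(r + 1)*(r - 3)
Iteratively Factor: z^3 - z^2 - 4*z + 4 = (z - 1)*(z^2 - 4) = (z - 2)*(z - 1)*(z + 2)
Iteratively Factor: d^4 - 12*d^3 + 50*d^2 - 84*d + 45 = (d - 3)*(d^3 - 9*d^2 + 23*d - 15) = (d - 3)^2*(d^2 - 6*d + 5) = (d - 3)^2*(d - 1)*(d - 5)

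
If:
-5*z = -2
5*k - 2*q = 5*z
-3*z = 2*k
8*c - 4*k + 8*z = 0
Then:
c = -7/10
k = -3/5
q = -5/2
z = 2/5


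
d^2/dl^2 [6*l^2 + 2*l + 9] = 12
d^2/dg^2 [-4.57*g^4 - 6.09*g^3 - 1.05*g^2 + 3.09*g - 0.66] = -54.84*g^2 - 36.54*g - 2.1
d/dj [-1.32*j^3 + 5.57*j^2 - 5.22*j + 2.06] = -3.96*j^2 + 11.14*j - 5.22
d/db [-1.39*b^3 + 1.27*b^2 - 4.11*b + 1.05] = -4.17*b^2 + 2.54*b - 4.11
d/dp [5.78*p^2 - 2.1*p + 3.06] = 11.56*p - 2.1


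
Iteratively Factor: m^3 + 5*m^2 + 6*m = (m + 2)*(m^2 + 3*m) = (m + 2)*(m + 3)*(m)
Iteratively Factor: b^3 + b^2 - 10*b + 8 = (b - 2)*(b^2 + 3*b - 4) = (b - 2)*(b + 4)*(b - 1)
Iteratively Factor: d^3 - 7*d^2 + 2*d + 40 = (d - 5)*(d^2 - 2*d - 8) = (d - 5)*(d - 4)*(d + 2)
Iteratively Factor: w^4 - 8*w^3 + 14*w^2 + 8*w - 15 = (w + 1)*(w^3 - 9*w^2 + 23*w - 15) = (w - 3)*(w + 1)*(w^2 - 6*w + 5) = (w - 5)*(w - 3)*(w + 1)*(w - 1)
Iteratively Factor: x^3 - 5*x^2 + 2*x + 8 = (x - 4)*(x^2 - x - 2) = (x - 4)*(x - 2)*(x + 1)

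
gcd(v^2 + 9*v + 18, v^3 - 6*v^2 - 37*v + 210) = v + 6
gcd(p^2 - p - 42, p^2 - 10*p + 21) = p - 7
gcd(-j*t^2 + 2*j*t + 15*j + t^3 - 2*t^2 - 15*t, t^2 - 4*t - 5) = t - 5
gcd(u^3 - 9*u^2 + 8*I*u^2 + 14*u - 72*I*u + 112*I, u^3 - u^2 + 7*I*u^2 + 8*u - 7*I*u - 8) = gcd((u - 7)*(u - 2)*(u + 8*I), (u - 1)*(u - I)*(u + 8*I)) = u + 8*I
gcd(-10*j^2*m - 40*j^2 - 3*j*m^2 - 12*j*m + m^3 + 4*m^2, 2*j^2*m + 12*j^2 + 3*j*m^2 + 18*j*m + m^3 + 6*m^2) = 2*j + m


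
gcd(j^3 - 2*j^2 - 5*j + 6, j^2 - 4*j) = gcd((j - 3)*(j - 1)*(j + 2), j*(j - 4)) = 1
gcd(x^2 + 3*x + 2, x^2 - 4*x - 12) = x + 2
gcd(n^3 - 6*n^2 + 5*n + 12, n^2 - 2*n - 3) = n^2 - 2*n - 3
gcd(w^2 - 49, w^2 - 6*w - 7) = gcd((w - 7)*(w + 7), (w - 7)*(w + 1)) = w - 7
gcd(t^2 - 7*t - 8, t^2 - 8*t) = t - 8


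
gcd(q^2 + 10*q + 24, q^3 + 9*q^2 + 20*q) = q + 4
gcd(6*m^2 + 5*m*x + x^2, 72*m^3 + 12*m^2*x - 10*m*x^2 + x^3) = 2*m + x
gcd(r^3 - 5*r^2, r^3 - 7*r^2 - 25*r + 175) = r - 5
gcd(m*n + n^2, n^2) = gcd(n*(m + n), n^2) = n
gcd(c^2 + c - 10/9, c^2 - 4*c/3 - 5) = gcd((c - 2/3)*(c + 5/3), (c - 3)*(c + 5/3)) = c + 5/3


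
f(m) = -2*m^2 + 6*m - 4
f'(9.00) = -30.00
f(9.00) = -112.00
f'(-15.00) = 66.00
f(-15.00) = -544.00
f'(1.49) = 0.04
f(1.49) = 0.50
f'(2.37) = -3.48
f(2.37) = -1.01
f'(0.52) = 3.92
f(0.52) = -1.42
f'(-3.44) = 19.76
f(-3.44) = -48.31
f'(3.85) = -9.40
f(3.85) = -10.54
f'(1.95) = -1.80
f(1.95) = 0.09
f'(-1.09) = 10.36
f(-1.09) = -12.92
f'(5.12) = -14.48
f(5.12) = -25.71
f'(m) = 6 - 4*m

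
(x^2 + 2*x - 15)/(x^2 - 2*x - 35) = (x - 3)/(x - 7)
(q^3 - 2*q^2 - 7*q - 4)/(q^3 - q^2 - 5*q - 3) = (q - 4)/(q - 3)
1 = 1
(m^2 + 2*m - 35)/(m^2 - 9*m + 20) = (m + 7)/(m - 4)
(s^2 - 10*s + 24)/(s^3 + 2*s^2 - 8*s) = (s^2 - 10*s + 24)/(s*(s^2 + 2*s - 8))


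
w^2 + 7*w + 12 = (w + 3)*(w + 4)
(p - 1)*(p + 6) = p^2 + 5*p - 6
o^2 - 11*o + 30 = (o - 6)*(o - 5)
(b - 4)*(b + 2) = b^2 - 2*b - 8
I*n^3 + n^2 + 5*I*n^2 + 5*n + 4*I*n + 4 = (n + 1)*(n + 4)*(I*n + 1)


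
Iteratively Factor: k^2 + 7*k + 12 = (k + 3)*(k + 4)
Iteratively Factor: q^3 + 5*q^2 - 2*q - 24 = (q - 2)*(q^2 + 7*q + 12) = (q - 2)*(q + 3)*(q + 4)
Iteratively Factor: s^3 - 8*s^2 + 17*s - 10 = (s - 1)*(s^2 - 7*s + 10) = (s - 5)*(s - 1)*(s - 2)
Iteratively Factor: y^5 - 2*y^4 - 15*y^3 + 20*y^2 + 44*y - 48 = (y + 2)*(y^4 - 4*y^3 - 7*y^2 + 34*y - 24) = (y - 1)*(y + 2)*(y^3 - 3*y^2 - 10*y + 24) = (y - 4)*(y - 1)*(y + 2)*(y^2 + y - 6) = (y - 4)*(y - 2)*(y - 1)*(y + 2)*(y + 3)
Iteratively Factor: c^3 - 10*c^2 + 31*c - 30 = (c - 5)*(c^2 - 5*c + 6) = (c - 5)*(c - 2)*(c - 3)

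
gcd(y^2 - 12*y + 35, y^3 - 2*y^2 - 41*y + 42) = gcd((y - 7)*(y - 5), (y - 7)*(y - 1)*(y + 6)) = y - 7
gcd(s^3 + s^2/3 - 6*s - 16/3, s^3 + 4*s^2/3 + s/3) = s + 1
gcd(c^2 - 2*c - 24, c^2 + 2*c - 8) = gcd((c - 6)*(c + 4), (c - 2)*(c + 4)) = c + 4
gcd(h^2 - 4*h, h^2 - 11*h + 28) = h - 4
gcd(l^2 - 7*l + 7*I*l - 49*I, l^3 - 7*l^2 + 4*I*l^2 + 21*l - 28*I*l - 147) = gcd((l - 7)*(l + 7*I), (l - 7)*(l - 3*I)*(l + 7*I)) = l^2 + l*(-7 + 7*I) - 49*I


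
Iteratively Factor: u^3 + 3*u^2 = (u)*(u^2 + 3*u) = u^2*(u + 3)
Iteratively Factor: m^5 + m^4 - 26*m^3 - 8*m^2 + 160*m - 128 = (m - 4)*(m^4 + 5*m^3 - 6*m^2 - 32*m + 32) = (m - 4)*(m + 4)*(m^3 + m^2 - 10*m + 8) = (m - 4)*(m + 4)^2*(m^2 - 3*m + 2) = (m - 4)*(m - 1)*(m + 4)^2*(m - 2)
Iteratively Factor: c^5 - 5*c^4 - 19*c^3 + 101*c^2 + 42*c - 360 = (c - 3)*(c^4 - 2*c^3 - 25*c^2 + 26*c + 120) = (c - 3)*(c + 4)*(c^3 - 6*c^2 - c + 30) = (c - 3)*(c + 2)*(c + 4)*(c^2 - 8*c + 15) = (c - 5)*(c - 3)*(c + 2)*(c + 4)*(c - 3)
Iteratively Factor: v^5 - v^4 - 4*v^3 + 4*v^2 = (v + 2)*(v^4 - 3*v^3 + 2*v^2) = v*(v + 2)*(v^3 - 3*v^2 + 2*v) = v*(v - 1)*(v + 2)*(v^2 - 2*v) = v^2*(v - 1)*(v + 2)*(v - 2)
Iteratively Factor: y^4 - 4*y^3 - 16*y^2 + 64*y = (y - 4)*(y^3 - 16*y) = (y - 4)*(y + 4)*(y^2 - 4*y) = y*(y - 4)*(y + 4)*(y - 4)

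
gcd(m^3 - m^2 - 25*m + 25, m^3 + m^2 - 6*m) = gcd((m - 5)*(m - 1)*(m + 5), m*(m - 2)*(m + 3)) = 1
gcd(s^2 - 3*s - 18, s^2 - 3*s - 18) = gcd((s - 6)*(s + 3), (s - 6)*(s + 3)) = s^2 - 3*s - 18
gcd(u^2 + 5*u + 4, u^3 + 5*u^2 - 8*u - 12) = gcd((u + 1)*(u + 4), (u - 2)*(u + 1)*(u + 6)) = u + 1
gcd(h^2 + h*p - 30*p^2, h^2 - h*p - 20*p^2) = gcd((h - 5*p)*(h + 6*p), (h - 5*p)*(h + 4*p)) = -h + 5*p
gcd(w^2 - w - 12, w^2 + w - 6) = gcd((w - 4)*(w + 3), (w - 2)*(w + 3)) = w + 3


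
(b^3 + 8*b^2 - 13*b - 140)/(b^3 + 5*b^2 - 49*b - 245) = (b - 4)/(b - 7)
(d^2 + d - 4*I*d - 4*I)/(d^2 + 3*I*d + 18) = (d^2 + d - 4*I*d - 4*I)/(d^2 + 3*I*d + 18)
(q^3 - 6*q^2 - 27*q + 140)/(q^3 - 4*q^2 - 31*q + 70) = (q - 4)/(q - 2)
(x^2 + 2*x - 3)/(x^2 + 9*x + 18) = (x - 1)/(x + 6)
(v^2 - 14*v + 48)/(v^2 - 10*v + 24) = (v - 8)/(v - 4)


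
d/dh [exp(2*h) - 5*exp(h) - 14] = (2*exp(h) - 5)*exp(h)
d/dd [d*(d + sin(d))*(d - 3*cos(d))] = d*(d + sin(d))*(3*sin(d) + 1) + d*(d - 3*cos(d))*(cos(d) + 1) + (d + sin(d))*(d - 3*cos(d))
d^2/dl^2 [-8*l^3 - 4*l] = -48*l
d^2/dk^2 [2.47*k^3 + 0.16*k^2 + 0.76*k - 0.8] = 14.82*k + 0.32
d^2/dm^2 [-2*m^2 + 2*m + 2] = -4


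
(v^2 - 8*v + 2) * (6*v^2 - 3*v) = 6*v^4 - 51*v^3 + 36*v^2 - 6*v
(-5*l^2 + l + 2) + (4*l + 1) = -5*l^2 + 5*l + 3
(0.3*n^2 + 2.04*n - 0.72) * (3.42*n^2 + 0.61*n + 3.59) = 1.026*n^4 + 7.1598*n^3 - 0.141*n^2 + 6.8844*n - 2.5848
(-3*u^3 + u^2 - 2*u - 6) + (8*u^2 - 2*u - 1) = -3*u^3 + 9*u^2 - 4*u - 7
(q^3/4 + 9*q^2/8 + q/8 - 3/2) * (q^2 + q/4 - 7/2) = q^5/4 + 19*q^4/16 - 15*q^3/32 - 173*q^2/32 - 13*q/16 + 21/4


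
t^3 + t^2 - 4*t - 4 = (t - 2)*(t + 1)*(t + 2)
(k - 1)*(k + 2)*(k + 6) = k^3 + 7*k^2 + 4*k - 12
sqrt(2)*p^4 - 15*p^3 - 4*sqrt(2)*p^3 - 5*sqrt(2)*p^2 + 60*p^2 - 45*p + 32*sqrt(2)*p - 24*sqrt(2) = (p - 3)*(p - 1)*(p - 8*sqrt(2))*(sqrt(2)*p + 1)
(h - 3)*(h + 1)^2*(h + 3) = h^4 + 2*h^3 - 8*h^2 - 18*h - 9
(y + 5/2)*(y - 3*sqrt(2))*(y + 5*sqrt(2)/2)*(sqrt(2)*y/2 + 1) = sqrt(2)*y^4/2 + y^3/2 + 5*sqrt(2)*y^3/4 - 8*sqrt(2)*y^2 + 5*y^2/4 - 20*sqrt(2)*y - 15*y - 75/2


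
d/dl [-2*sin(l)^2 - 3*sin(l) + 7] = -(4*sin(l) + 3)*cos(l)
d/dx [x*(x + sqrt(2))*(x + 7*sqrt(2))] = 3*x^2 + 16*sqrt(2)*x + 14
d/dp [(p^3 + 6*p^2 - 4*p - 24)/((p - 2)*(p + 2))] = 1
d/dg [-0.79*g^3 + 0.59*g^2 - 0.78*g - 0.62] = -2.37*g^2 + 1.18*g - 0.78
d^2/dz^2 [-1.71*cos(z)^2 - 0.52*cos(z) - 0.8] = 0.52*cos(z) + 3.42*cos(2*z)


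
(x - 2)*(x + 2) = x^2 - 4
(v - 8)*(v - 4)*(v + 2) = v^3 - 10*v^2 + 8*v + 64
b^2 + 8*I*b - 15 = (b + 3*I)*(b + 5*I)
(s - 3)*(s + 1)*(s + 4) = s^3 + 2*s^2 - 11*s - 12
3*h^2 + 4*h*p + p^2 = (h + p)*(3*h + p)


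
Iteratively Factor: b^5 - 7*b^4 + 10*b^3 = (b)*(b^4 - 7*b^3 + 10*b^2) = b*(b - 2)*(b^3 - 5*b^2) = b^2*(b - 2)*(b^2 - 5*b) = b^3*(b - 2)*(b - 5)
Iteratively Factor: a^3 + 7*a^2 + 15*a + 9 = (a + 3)*(a^2 + 4*a + 3) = (a + 3)^2*(a + 1)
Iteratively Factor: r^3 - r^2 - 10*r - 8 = (r - 4)*(r^2 + 3*r + 2) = (r - 4)*(r + 2)*(r + 1)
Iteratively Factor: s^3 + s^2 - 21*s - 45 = (s + 3)*(s^2 - 2*s - 15) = (s + 3)^2*(s - 5)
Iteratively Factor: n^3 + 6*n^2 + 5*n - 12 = (n + 4)*(n^2 + 2*n - 3) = (n - 1)*(n + 4)*(n + 3)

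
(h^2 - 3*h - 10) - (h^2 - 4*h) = h - 10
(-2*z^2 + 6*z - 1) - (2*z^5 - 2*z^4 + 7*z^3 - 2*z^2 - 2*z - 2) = -2*z^5 + 2*z^4 - 7*z^3 + 8*z + 1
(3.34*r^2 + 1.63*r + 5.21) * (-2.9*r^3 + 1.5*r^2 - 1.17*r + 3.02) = -9.686*r^5 + 0.283*r^4 - 16.5718*r^3 + 15.9947*r^2 - 1.1731*r + 15.7342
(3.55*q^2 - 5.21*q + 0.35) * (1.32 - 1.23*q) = -4.3665*q^3 + 11.0943*q^2 - 7.3077*q + 0.462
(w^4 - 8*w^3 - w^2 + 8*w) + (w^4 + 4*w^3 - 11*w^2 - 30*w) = 2*w^4 - 4*w^3 - 12*w^2 - 22*w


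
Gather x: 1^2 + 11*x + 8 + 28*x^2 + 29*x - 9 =28*x^2 + 40*x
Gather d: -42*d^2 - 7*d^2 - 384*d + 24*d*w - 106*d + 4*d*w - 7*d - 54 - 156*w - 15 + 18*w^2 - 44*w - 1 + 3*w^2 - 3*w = -49*d^2 + d*(28*w - 497) + 21*w^2 - 203*w - 70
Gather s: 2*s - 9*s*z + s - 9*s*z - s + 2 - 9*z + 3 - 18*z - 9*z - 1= s*(2 - 18*z) - 36*z + 4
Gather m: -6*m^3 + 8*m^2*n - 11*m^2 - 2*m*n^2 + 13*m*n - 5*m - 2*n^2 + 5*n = -6*m^3 + m^2*(8*n - 11) + m*(-2*n^2 + 13*n - 5) - 2*n^2 + 5*n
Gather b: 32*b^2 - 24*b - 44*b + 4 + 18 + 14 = 32*b^2 - 68*b + 36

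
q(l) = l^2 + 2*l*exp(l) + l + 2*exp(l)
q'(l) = 2*l*exp(l) + 2*l + 4*exp(l) + 1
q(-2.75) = 4.59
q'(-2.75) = -4.60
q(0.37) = 4.47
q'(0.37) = 8.60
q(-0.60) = 0.20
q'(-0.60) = 1.34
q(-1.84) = 1.28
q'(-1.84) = -2.63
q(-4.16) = 13.05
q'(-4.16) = -7.39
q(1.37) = 21.90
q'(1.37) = 30.26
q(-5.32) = 22.94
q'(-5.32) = -9.67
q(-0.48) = 0.39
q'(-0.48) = 1.92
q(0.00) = 2.00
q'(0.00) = 5.00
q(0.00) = 2.00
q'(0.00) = 5.00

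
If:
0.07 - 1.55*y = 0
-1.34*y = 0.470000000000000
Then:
No Solution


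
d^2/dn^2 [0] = 0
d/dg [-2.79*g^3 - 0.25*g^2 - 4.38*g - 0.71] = -8.37*g^2 - 0.5*g - 4.38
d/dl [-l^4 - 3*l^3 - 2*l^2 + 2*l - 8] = -4*l^3 - 9*l^2 - 4*l + 2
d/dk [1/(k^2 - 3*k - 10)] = (3 - 2*k)/(-k^2 + 3*k + 10)^2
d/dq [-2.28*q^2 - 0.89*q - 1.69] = -4.56*q - 0.89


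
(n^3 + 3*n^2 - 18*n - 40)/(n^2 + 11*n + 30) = (n^2 - 2*n - 8)/(n + 6)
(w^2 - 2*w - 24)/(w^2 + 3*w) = (w^2 - 2*w - 24)/(w*(w + 3))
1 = 1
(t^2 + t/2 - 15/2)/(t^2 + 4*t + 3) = (t - 5/2)/(t + 1)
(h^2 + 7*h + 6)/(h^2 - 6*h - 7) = (h + 6)/(h - 7)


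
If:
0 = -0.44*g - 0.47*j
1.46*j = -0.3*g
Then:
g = 0.00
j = 0.00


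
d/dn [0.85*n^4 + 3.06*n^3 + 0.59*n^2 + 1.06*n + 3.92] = 3.4*n^3 + 9.18*n^2 + 1.18*n + 1.06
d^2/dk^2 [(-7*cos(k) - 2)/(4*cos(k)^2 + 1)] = (128*(1 - cos(k)^2)^2 + 112*cos(k)^5 - 392*cos(k)^3 + 32*cos(k)^2 + 175*cos(k) - 112)/(4*cos(k)^2 + 1)^3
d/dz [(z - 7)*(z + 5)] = 2*z - 2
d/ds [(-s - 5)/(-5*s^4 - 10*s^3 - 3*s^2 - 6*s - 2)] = (5*s^4 + 10*s^3 + 3*s^2 + 6*s - 2*(s + 5)*(10*s^3 + 15*s^2 + 3*s + 3) + 2)/(5*s^4 + 10*s^3 + 3*s^2 + 6*s + 2)^2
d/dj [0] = 0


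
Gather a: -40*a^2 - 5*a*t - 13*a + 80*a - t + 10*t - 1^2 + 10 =-40*a^2 + a*(67 - 5*t) + 9*t + 9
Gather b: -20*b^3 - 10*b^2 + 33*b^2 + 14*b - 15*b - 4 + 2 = -20*b^3 + 23*b^2 - b - 2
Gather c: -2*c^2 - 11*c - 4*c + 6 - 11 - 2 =-2*c^2 - 15*c - 7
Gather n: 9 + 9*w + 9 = 9*w + 18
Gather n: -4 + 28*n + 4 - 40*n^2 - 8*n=-40*n^2 + 20*n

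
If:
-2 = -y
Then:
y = 2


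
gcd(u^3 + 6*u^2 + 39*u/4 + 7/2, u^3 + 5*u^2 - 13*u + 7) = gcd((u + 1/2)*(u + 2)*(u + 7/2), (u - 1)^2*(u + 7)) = 1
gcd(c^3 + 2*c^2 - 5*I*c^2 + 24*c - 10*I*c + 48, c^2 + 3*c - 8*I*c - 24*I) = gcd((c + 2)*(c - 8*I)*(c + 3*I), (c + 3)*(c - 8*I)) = c - 8*I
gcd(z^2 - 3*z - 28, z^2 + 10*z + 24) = z + 4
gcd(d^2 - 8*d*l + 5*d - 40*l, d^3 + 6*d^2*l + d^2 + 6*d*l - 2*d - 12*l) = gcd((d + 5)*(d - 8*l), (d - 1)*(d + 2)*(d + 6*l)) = 1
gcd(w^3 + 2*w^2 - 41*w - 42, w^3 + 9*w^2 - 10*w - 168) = w + 7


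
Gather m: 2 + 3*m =3*m + 2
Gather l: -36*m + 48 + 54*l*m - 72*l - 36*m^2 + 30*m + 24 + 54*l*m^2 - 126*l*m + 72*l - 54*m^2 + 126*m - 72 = l*(54*m^2 - 72*m) - 90*m^2 + 120*m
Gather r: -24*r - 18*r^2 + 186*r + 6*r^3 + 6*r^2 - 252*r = 6*r^3 - 12*r^2 - 90*r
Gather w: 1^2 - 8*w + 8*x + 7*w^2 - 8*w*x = 7*w^2 + w*(-8*x - 8) + 8*x + 1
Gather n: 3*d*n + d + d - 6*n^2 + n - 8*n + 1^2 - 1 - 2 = 2*d - 6*n^2 + n*(3*d - 7) - 2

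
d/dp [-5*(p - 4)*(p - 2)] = 30 - 10*p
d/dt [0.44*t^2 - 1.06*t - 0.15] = 0.88*t - 1.06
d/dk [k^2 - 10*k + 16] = 2*k - 10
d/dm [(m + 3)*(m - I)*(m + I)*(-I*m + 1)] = -4*I*m^3 + m^2*(3 - 9*I) + 2*m*(3 - I) + 1 - 3*I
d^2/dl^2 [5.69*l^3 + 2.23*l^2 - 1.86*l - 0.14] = 34.14*l + 4.46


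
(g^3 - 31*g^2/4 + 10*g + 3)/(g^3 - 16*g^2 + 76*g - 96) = (g + 1/4)/(g - 8)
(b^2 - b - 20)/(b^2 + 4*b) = (b - 5)/b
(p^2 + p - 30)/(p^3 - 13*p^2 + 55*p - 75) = (p + 6)/(p^2 - 8*p + 15)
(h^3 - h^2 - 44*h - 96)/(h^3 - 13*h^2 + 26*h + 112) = (h^2 + 7*h + 12)/(h^2 - 5*h - 14)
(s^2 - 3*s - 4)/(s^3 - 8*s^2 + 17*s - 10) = (s^2 - 3*s - 4)/(s^3 - 8*s^2 + 17*s - 10)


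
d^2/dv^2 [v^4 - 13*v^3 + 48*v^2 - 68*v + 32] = 12*v^2 - 78*v + 96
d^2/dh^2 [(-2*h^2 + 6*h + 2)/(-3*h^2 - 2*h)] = 4*(-33*h^3 - 27*h^2 - 18*h - 4)/(h^3*(27*h^3 + 54*h^2 + 36*h + 8))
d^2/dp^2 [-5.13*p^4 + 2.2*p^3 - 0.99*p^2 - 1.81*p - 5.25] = -61.56*p^2 + 13.2*p - 1.98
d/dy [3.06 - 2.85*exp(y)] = -2.85*exp(y)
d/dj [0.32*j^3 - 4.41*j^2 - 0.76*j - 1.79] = 0.96*j^2 - 8.82*j - 0.76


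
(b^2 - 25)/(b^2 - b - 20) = (b + 5)/(b + 4)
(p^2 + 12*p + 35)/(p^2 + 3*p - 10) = (p + 7)/(p - 2)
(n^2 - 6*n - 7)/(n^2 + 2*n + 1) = (n - 7)/(n + 1)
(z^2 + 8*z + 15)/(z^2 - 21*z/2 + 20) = 2*(z^2 + 8*z + 15)/(2*z^2 - 21*z + 40)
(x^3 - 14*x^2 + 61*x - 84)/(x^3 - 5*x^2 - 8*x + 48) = (x^2 - 10*x + 21)/(x^2 - x - 12)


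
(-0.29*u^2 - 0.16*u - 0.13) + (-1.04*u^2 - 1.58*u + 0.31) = -1.33*u^2 - 1.74*u + 0.18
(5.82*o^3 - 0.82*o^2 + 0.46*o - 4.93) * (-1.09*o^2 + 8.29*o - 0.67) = -6.3438*o^5 + 49.1416*o^4 - 11.1986*o^3 + 9.7365*o^2 - 41.1779*o + 3.3031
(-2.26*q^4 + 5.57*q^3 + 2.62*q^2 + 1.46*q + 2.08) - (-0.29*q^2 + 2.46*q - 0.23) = -2.26*q^4 + 5.57*q^3 + 2.91*q^2 - 1.0*q + 2.31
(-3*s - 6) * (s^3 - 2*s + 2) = -3*s^4 - 6*s^3 + 6*s^2 + 6*s - 12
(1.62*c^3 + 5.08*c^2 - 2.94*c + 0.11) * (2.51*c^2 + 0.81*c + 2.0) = 4.0662*c^5 + 14.063*c^4 - 0.0245999999999986*c^3 + 8.0547*c^2 - 5.7909*c + 0.22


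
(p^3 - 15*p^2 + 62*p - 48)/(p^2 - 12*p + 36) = (p^2 - 9*p + 8)/(p - 6)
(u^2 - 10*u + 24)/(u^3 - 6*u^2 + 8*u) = (u - 6)/(u*(u - 2))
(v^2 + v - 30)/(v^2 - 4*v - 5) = (v + 6)/(v + 1)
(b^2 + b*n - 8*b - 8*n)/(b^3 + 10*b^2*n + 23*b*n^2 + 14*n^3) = (b - 8)/(b^2 + 9*b*n + 14*n^2)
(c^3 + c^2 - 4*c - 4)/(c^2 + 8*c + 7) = (c^2 - 4)/(c + 7)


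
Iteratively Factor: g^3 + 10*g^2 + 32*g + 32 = (g + 4)*(g^2 + 6*g + 8) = (g + 2)*(g + 4)*(g + 4)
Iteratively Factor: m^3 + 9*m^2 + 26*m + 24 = (m + 4)*(m^2 + 5*m + 6) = (m + 2)*(m + 4)*(m + 3)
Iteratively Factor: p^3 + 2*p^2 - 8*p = (p)*(p^2 + 2*p - 8) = p*(p - 2)*(p + 4)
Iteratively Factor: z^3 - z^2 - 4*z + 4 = (z + 2)*(z^2 - 3*z + 2) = (z - 2)*(z + 2)*(z - 1)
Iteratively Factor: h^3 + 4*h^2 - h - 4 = (h - 1)*(h^2 + 5*h + 4) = (h - 1)*(h + 1)*(h + 4)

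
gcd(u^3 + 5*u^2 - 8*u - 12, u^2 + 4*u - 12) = u^2 + 4*u - 12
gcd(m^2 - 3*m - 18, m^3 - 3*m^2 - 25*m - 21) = m + 3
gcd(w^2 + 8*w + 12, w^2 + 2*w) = w + 2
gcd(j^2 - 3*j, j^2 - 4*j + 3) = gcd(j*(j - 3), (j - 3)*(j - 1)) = j - 3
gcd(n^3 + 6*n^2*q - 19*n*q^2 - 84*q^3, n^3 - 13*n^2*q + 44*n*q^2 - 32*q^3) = -n + 4*q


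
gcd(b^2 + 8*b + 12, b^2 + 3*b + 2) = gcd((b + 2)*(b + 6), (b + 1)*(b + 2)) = b + 2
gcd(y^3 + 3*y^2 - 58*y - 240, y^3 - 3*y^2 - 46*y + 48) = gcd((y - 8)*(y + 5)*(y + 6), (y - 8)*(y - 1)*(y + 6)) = y^2 - 2*y - 48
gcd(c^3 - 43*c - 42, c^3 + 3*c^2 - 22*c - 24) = c^2 + 7*c + 6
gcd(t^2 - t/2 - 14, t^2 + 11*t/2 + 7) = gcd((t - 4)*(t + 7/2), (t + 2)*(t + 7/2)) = t + 7/2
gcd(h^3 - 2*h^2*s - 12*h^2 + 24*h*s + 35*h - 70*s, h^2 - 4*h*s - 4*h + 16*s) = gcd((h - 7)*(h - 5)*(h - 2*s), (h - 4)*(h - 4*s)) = 1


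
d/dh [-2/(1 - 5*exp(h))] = -10*exp(h)/(5*exp(h) - 1)^2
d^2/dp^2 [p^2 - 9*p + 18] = 2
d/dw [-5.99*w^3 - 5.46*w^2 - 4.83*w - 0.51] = -17.97*w^2 - 10.92*w - 4.83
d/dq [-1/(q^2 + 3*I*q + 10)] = (2*q + 3*I)/(q^2 + 3*I*q + 10)^2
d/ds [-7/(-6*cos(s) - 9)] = 14*sin(s)/(3*(2*cos(s) + 3)^2)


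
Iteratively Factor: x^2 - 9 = (x - 3)*(x + 3)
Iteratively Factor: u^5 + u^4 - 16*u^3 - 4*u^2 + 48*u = (u - 3)*(u^4 + 4*u^3 - 4*u^2 - 16*u) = u*(u - 3)*(u^3 + 4*u^2 - 4*u - 16) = u*(u - 3)*(u + 2)*(u^2 + 2*u - 8) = u*(u - 3)*(u + 2)*(u + 4)*(u - 2)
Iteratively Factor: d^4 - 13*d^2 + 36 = (d + 2)*(d^3 - 2*d^2 - 9*d + 18) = (d + 2)*(d + 3)*(d^2 - 5*d + 6) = (d - 2)*(d + 2)*(d + 3)*(d - 3)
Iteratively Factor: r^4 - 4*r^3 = (r - 4)*(r^3) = r*(r - 4)*(r^2) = r^2*(r - 4)*(r)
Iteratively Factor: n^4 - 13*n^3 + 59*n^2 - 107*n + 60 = (n - 5)*(n^3 - 8*n^2 + 19*n - 12) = (n - 5)*(n - 1)*(n^2 - 7*n + 12) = (n - 5)*(n - 3)*(n - 1)*(n - 4)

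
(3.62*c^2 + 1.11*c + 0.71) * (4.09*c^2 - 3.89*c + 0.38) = 14.8058*c^4 - 9.5419*c^3 - 0.0384000000000011*c^2 - 2.3401*c + 0.2698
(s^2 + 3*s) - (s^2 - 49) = 3*s + 49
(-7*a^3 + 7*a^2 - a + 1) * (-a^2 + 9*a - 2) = 7*a^5 - 70*a^4 + 78*a^3 - 24*a^2 + 11*a - 2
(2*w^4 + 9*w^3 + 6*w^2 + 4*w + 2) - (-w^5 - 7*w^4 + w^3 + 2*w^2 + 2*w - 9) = w^5 + 9*w^4 + 8*w^3 + 4*w^2 + 2*w + 11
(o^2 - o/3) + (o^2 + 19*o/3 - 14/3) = 2*o^2 + 6*o - 14/3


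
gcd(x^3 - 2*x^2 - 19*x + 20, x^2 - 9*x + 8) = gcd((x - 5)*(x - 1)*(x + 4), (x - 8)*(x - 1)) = x - 1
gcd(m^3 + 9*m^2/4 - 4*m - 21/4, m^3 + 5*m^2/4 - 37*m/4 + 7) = m - 7/4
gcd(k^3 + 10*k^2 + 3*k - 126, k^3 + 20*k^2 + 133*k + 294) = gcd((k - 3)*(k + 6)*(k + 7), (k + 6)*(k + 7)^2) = k^2 + 13*k + 42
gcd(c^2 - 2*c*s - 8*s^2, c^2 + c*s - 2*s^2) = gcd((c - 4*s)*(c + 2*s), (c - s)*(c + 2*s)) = c + 2*s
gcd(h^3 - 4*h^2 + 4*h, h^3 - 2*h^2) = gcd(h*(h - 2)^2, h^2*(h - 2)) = h^2 - 2*h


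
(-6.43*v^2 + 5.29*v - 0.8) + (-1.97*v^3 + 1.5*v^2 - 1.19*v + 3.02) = -1.97*v^3 - 4.93*v^2 + 4.1*v + 2.22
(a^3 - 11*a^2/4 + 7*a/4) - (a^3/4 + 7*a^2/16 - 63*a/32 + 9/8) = 3*a^3/4 - 51*a^2/16 + 119*a/32 - 9/8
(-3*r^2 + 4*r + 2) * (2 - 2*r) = 6*r^3 - 14*r^2 + 4*r + 4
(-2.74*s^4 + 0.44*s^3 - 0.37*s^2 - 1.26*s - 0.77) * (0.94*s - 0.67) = -2.5756*s^5 + 2.2494*s^4 - 0.6426*s^3 - 0.9365*s^2 + 0.1204*s + 0.5159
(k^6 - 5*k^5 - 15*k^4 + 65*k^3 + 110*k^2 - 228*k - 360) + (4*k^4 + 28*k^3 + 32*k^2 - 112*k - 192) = k^6 - 5*k^5 - 11*k^4 + 93*k^3 + 142*k^2 - 340*k - 552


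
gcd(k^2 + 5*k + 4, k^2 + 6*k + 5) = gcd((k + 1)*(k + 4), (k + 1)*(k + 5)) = k + 1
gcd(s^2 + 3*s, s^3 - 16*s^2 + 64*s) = s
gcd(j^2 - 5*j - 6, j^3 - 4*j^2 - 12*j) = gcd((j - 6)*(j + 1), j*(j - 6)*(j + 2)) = j - 6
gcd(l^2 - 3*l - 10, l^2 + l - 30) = l - 5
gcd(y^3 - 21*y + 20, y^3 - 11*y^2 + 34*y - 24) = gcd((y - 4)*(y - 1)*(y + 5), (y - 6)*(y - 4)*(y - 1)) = y^2 - 5*y + 4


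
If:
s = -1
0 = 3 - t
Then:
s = -1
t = 3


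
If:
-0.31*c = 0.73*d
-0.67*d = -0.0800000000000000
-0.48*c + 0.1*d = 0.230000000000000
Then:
No Solution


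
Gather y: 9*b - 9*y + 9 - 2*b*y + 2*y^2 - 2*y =9*b + 2*y^2 + y*(-2*b - 11) + 9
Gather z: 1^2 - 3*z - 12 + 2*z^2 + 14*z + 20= 2*z^2 + 11*z + 9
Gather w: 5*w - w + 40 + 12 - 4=4*w + 48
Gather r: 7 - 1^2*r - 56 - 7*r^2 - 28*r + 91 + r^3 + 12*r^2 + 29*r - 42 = r^3 + 5*r^2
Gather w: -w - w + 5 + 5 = 10 - 2*w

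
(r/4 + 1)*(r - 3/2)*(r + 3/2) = r^3/4 + r^2 - 9*r/16 - 9/4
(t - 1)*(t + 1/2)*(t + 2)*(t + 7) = t^4 + 17*t^3/2 + 9*t^2 - 23*t/2 - 7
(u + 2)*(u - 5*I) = u^2 + 2*u - 5*I*u - 10*I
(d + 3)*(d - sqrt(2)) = d^2 - sqrt(2)*d + 3*d - 3*sqrt(2)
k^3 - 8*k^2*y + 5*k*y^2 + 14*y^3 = (k - 7*y)*(k - 2*y)*(k + y)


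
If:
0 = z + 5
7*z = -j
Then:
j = 35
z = -5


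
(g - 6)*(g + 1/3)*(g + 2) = g^3 - 11*g^2/3 - 40*g/3 - 4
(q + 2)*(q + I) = q^2 + 2*q + I*q + 2*I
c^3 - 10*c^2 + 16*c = c*(c - 8)*(c - 2)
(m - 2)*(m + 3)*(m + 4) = m^3 + 5*m^2 - 2*m - 24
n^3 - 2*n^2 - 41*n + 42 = (n - 7)*(n - 1)*(n + 6)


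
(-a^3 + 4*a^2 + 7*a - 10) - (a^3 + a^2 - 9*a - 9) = -2*a^3 + 3*a^2 + 16*a - 1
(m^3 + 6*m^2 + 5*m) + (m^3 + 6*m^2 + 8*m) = 2*m^3 + 12*m^2 + 13*m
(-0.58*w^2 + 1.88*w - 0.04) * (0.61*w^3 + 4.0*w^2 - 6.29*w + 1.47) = -0.3538*w^5 - 1.1732*w^4 + 11.1438*w^3 - 12.8378*w^2 + 3.0152*w - 0.0588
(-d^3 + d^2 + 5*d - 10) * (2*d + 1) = -2*d^4 + d^3 + 11*d^2 - 15*d - 10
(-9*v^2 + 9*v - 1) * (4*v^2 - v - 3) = -36*v^4 + 45*v^3 + 14*v^2 - 26*v + 3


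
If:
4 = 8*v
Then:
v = 1/2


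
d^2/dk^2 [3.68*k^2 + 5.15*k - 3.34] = 7.36000000000000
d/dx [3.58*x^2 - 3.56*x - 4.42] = 7.16*x - 3.56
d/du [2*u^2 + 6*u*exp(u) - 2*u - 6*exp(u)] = 6*u*exp(u) + 4*u - 2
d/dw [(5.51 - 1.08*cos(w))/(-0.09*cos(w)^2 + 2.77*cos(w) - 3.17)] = (0.0972*cos(w)^2 - 0.9918*cos(w) + 11.8391)*sin(w)/(0.0081*cos(w)^4 - 0.4986*cos(w)^3 + 8.2435*cos(w)^2 - 17.5618*cos(w) + 10.0489)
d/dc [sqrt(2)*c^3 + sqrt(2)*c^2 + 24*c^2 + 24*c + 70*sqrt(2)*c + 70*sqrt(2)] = 3*sqrt(2)*c^2 + 2*sqrt(2)*c + 48*c + 24 + 70*sqrt(2)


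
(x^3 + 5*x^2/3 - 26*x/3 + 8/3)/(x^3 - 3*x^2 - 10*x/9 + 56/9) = 3*(3*x^2 + 11*x - 4)/(9*x^2 - 9*x - 28)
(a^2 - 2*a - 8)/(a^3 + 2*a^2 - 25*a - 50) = (a - 4)/(a^2 - 25)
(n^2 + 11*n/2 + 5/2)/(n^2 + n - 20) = (n + 1/2)/(n - 4)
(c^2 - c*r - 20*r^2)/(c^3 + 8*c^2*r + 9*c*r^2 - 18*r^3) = (c^2 - c*r - 20*r^2)/(c^3 + 8*c^2*r + 9*c*r^2 - 18*r^3)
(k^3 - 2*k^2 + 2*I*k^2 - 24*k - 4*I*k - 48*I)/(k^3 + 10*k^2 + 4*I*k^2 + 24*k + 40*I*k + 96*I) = (k^2 + k*(-6 + 2*I) - 12*I)/(k^2 + k*(6 + 4*I) + 24*I)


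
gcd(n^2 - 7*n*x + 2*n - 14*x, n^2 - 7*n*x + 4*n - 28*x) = -n + 7*x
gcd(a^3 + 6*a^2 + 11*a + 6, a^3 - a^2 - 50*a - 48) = a + 1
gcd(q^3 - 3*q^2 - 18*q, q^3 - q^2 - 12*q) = q^2 + 3*q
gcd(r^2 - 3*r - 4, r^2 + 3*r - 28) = r - 4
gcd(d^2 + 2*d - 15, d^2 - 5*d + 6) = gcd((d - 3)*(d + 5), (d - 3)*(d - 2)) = d - 3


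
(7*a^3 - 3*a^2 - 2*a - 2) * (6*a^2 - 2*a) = 42*a^5 - 32*a^4 - 6*a^3 - 8*a^2 + 4*a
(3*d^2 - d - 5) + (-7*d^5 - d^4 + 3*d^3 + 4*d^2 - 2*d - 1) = -7*d^5 - d^4 + 3*d^3 + 7*d^2 - 3*d - 6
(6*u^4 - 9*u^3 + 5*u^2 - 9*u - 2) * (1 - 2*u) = -12*u^5 + 24*u^4 - 19*u^3 + 23*u^2 - 5*u - 2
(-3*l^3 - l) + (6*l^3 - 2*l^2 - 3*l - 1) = 3*l^3 - 2*l^2 - 4*l - 1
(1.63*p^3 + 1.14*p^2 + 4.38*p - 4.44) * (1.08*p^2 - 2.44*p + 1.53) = 1.7604*p^5 - 2.746*p^4 + 4.4427*p^3 - 13.7382*p^2 + 17.535*p - 6.7932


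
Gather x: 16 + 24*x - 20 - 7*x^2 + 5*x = -7*x^2 + 29*x - 4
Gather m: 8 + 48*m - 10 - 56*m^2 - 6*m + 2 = -56*m^2 + 42*m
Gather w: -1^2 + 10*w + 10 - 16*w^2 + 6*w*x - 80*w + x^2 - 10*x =-16*w^2 + w*(6*x - 70) + x^2 - 10*x + 9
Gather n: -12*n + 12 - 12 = -12*n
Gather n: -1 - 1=-2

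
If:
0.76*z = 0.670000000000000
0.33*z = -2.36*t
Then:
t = -0.12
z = 0.88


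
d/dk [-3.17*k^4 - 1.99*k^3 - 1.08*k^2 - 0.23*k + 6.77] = -12.68*k^3 - 5.97*k^2 - 2.16*k - 0.23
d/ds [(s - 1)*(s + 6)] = 2*s + 5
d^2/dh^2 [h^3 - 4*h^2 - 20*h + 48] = 6*h - 8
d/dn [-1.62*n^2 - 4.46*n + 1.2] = -3.24*n - 4.46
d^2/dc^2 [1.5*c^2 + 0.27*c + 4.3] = 3.00000000000000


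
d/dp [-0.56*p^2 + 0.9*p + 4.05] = 0.9 - 1.12*p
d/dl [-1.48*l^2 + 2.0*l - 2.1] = 2.0 - 2.96*l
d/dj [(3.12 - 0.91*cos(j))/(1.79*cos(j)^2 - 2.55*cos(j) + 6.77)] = (-1.6289*cos(j)^2 + 11.1696*cos(j) - 1.7953)*sin(j)/(3.2041*cos(j)^4 - 9.129*cos(j)^3 + 30.7391*cos(j)^2 - 34.527*cos(j) + 45.8329)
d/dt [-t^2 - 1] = -2*t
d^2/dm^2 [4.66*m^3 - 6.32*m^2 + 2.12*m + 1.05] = 27.96*m - 12.64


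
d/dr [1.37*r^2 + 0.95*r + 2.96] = 2.74*r + 0.95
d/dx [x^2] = 2*x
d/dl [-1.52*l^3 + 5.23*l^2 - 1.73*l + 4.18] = -4.56*l^2 + 10.46*l - 1.73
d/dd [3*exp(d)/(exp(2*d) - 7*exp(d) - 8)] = 3*(-exp(2*d) - 8)*exp(d)/(exp(4*d) - 14*exp(3*d) + 33*exp(2*d) + 112*exp(d) + 64)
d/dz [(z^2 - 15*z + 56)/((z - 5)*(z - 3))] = (7*z^2 - 82*z + 223)/(z^4 - 16*z^3 + 94*z^2 - 240*z + 225)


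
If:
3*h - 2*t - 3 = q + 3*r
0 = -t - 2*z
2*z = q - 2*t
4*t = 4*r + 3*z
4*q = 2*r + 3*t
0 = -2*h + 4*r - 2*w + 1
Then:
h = 1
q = 0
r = 0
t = 0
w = -1/2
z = 0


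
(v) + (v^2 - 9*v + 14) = v^2 - 8*v + 14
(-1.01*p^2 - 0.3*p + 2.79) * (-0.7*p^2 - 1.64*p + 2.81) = 0.707*p^4 + 1.8664*p^3 - 4.2991*p^2 - 5.4186*p + 7.8399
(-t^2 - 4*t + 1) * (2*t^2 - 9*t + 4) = -2*t^4 + t^3 + 34*t^2 - 25*t + 4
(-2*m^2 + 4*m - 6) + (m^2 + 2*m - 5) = -m^2 + 6*m - 11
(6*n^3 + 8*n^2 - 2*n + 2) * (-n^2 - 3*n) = -6*n^5 - 26*n^4 - 22*n^3 + 4*n^2 - 6*n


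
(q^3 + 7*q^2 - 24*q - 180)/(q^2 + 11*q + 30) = (q^2 + q - 30)/(q + 5)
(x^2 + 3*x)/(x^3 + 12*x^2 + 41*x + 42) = x/(x^2 + 9*x + 14)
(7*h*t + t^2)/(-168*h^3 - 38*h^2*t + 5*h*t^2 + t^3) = t/(-24*h^2 - 2*h*t + t^2)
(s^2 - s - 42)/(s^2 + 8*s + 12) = (s - 7)/(s + 2)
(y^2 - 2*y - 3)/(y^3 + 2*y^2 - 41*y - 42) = (y - 3)/(y^2 + y - 42)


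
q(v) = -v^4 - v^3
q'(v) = -4*v^3 - 3*v^2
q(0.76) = -0.77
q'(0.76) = -3.49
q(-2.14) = -11.17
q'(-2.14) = 25.46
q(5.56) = -1127.53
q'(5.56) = -780.26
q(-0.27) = 0.01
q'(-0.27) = -0.14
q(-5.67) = -851.27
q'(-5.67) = 632.69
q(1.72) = -13.84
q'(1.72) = -29.23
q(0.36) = -0.06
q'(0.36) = -0.58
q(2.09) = -28.21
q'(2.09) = -49.62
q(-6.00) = -1080.00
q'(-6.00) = 756.00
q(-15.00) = -47250.00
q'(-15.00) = 12825.00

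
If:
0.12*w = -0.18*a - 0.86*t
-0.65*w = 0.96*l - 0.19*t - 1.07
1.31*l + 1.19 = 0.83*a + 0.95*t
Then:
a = 3.86634504939122 - 1.15343618017636*w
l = 0.954422237537331 - 0.656919189241725*w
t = 0.101881991199703*w - 0.809235010337698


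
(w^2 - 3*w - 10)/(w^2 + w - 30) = (w + 2)/(w + 6)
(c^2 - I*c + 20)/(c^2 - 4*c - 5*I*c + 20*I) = (c + 4*I)/(c - 4)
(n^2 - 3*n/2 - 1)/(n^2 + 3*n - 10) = (n + 1/2)/(n + 5)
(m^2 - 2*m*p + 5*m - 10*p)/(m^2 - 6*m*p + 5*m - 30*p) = (-m + 2*p)/(-m + 6*p)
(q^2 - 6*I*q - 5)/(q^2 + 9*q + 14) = (q^2 - 6*I*q - 5)/(q^2 + 9*q + 14)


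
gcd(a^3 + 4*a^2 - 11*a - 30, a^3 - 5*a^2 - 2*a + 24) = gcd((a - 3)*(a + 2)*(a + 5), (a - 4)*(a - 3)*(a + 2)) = a^2 - a - 6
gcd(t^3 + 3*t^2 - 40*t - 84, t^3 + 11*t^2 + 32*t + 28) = t^2 + 9*t + 14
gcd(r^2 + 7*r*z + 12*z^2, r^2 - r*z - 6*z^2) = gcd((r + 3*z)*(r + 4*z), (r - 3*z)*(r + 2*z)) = 1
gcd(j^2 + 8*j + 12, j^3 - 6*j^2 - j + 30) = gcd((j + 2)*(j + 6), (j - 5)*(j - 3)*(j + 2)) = j + 2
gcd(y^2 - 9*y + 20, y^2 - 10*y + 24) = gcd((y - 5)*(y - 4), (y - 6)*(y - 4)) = y - 4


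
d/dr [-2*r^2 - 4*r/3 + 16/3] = -4*r - 4/3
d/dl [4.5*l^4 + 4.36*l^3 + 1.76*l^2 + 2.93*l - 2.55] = 18.0*l^3 + 13.08*l^2 + 3.52*l + 2.93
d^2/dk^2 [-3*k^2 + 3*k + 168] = -6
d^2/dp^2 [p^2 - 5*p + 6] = 2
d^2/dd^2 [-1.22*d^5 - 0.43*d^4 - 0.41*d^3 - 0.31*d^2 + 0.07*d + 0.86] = -24.4*d^3 - 5.16*d^2 - 2.46*d - 0.62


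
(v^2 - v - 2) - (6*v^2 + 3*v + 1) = -5*v^2 - 4*v - 3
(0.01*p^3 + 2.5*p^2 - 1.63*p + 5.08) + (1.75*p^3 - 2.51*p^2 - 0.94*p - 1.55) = 1.76*p^3 - 0.00999999999999979*p^2 - 2.57*p + 3.53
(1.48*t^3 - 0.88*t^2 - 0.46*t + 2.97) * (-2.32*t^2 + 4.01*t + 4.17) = -3.4336*t^5 + 7.9764*t^4 + 3.71*t^3 - 12.4046*t^2 + 9.9915*t + 12.3849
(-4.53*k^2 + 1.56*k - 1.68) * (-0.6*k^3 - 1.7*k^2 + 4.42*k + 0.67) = 2.718*k^5 + 6.765*k^4 - 21.6666*k^3 + 6.7161*k^2 - 6.3804*k - 1.1256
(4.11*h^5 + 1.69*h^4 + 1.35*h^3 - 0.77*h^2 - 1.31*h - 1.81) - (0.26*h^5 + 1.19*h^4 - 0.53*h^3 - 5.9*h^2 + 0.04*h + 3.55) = 3.85*h^5 + 0.5*h^4 + 1.88*h^3 + 5.13*h^2 - 1.35*h - 5.36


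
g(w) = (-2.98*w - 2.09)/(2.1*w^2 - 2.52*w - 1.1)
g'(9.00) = 0.03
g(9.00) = -0.20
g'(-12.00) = 0.01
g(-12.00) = 0.10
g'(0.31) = 0.47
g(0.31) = 1.79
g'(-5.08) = 0.03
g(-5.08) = 0.20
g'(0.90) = 3.95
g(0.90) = 2.86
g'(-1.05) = -0.29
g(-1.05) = 0.27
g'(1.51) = 1865.67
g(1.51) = 56.33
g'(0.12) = -0.45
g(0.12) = 1.78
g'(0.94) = 4.53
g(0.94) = 3.03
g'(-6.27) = 0.02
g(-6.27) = 0.17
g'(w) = (2.52 - 4.2*w)*(-2.98*w - 2.09)/(2.1*w^2 - 2.52*w - 1.1)^2 - 2.98/(2.1*w^2 - 2.52*w - 1.1) = (6.258*w^2 + 8.778*w - 1.9888)/(4.41*w^4 - 10.584*w^3 + 1.7304*w^2 + 5.544*w + 1.21)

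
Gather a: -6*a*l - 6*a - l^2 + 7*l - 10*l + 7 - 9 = a*(-6*l - 6) - l^2 - 3*l - 2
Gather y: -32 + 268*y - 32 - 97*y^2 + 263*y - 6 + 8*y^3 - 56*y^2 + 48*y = 8*y^3 - 153*y^2 + 579*y - 70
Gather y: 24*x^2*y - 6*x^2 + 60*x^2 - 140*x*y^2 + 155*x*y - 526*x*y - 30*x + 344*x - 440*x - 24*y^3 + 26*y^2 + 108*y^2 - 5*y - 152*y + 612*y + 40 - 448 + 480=54*x^2 - 126*x - 24*y^3 + y^2*(134 - 140*x) + y*(24*x^2 - 371*x + 455) + 72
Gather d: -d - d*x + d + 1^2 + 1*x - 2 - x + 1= -d*x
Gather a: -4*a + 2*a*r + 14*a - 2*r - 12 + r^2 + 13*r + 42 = a*(2*r + 10) + r^2 + 11*r + 30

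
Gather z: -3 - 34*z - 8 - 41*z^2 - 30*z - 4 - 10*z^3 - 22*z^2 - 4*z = -10*z^3 - 63*z^2 - 68*z - 15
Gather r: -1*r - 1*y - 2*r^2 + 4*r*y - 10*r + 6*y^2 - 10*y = -2*r^2 + r*(4*y - 11) + 6*y^2 - 11*y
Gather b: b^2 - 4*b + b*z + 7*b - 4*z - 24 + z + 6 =b^2 + b*(z + 3) - 3*z - 18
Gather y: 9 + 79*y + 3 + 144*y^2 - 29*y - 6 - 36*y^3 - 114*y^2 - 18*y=-36*y^3 + 30*y^2 + 32*y + 6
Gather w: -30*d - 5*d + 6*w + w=-35*d + 7*w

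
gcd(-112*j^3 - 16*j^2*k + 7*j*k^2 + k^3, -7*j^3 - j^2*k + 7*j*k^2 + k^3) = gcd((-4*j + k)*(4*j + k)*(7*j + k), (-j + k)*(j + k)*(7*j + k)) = 7*j + k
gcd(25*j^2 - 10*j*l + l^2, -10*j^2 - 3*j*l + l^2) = 5*j - l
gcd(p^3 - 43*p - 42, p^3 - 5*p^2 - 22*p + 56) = p - 7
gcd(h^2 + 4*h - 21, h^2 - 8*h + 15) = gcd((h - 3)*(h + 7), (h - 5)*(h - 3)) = h - 3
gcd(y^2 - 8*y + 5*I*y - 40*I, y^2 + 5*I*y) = y + 5*I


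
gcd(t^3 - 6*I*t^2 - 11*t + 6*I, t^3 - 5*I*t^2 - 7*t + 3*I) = t^2 - 4*I*t - 3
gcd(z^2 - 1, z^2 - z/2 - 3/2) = z + 1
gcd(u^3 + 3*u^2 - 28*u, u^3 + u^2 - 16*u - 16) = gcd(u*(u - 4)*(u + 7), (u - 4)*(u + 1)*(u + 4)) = u - 4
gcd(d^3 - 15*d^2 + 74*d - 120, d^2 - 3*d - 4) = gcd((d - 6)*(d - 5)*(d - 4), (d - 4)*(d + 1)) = d - 4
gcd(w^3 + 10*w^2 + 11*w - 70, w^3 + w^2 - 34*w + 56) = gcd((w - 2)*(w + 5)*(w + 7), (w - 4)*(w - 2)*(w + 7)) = w^2 + 5*w - 14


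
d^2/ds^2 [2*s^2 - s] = 4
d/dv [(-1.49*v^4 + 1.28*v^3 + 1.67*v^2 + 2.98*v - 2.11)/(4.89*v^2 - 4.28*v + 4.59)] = (-14.5722*v^5 + 25.3908*v^4 - 38.3132*v^3 - 4.0942*v^2 + 35.9664*v + 4.6474)/(23.9121*v^4 - 41.8584*v^3 + 63.2086*v^2 - 39.2904*v + 21.0681)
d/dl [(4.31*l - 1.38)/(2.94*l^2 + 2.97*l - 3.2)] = (-12.6714*l^2 + 8.1144*l - 9.6934)/(8.6436*l^4 + 17.4636*l^3 - 9.9951*l^2 - 19.008*l + 10.24)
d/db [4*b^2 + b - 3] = 8*b + 1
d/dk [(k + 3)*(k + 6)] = 2*k + 9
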